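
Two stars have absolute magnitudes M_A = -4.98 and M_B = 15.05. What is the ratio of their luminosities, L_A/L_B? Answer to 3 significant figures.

L_A/L_B ≈ 1.03×10^8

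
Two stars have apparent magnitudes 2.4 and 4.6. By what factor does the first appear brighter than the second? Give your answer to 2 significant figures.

Δm = 2.4 − (4.6) = -2.2
Flux ratio = 10^(−0.4 Δm) = 10^(−0.4 × -2.2) = 10^0.880 = 7.586

7.6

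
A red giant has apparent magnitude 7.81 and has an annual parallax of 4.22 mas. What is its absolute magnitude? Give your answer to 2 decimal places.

M ≈ 0.94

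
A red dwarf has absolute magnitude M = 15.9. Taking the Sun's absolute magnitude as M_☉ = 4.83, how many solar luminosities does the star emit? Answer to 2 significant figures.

M − M_☉ = 15.9 − 4.83 = 11.070
L/L_☉ = 10^(−0.4 (M − M_☉)) = 10^-4.428 = 3.733×10^-5

L/L_☉ ≈ 3.7×10^-5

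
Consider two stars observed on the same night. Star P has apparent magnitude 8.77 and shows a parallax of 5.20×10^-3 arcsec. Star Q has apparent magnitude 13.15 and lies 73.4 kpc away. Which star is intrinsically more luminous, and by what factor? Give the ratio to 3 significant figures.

Star Q is more luminous, by a factor of 2580.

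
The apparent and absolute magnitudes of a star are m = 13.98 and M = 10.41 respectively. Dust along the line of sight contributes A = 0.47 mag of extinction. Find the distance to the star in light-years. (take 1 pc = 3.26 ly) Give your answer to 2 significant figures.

m − M = 5 log₁₀(d/10 pc) + A  ⇒  13.98 − (10.41) − 0.47 = 5 log₁₀(d/10)
3.100 = 5 log₁₀(d/10)
log₁₀ d = (m − M − A)/5 + 1 = 1.6200
d = 10^1.6200 = 41.69 pc
= 135.9 ly

d ≈ 140 ly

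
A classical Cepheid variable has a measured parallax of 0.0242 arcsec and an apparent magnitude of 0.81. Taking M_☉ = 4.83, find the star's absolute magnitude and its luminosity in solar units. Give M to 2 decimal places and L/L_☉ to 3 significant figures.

M ≈ -2.27; L/L_☉ ≈ 692

d = 1/p = 1/0.0242″ = 41.32 pc
M = m − 5 log₁₀ d + 5 = 0.81 − 5·1.6162 + 5 = -2.271
M − M_☉ = -2.271 − 4.83 = -7.101
L/L_☉ = 10^(−0.4 × -7.101) = 692.4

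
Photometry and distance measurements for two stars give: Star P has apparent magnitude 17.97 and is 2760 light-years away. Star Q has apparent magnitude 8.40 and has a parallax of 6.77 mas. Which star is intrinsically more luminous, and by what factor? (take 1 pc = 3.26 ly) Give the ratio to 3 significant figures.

Star Q is more luminous, by a factor of 205.

Star P: d = 2760 ly / 3.26 = 846.6 pc
Star P: M = m − 5 log₁₀ d + 5 = 17.97 − 5·2.9277 + 5 = 8.332
Star Q: p = 6.77 mas = 6.77×10^-3″ → d = 1/p = 147.7 pc
Star Q: M = m − 5 log₁₀ d + 5 = 8.40 − 5·2.1694 + 5 = 2.553
ΔM = M_P − M_Q = 8.332 − (2.553) = 5.779; smaller M is more luminous → Star Q.
L ratio = 10^(0.4 |ΔM|) = 10^2.311 = 204.9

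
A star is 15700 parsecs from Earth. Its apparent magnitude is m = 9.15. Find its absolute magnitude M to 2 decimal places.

5 log₁₀(d/10 pc) = 5 log₁₀(15700) − 5 = 15.979
M = m − 5 log₁₀(d/10) = 9.15 − 15.979 = -6.829

M ≈ -6.83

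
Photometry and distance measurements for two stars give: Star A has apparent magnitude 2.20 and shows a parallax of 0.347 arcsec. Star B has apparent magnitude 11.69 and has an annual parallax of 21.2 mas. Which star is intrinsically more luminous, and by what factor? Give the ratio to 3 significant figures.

Star A is more luminous, by a factor of 23.3.

Star A: d = 1/p = 1/0.347″ = 2.882 pc
Star A: M = m − 5 log₁₀ d + 5 = 2.20 − 5·0.4597 + 5 = 4.902
Star B: p = 21.2 mas = 0.0212″ → d = 1/p = 47.17 pc
Star B: M = m − 5 log₁₀ d + 5 = 11.69 − 5·1.6737 + 5 = 8.322
ΔM = M_A − M_B = 4.902 − (8.322) = -3.420; smaller M is more luminous → Star A.
L ratio = 10^(0.4 |ΔM|) = 10^1.368 = 23.34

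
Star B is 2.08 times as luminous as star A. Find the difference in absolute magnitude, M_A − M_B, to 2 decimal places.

M_A − M_B ≈ 0.80

Pogson: ΔM = −2.5 log₁₀(ratio) = −2.5 log₁₀(2.08) = −2.5 × 0.3181 = -0.795
Star B is brighter so has the smaller magnitude: M_A − M_B is positive.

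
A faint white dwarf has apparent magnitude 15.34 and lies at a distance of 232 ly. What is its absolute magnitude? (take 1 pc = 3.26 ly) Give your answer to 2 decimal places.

M ≈ 11.08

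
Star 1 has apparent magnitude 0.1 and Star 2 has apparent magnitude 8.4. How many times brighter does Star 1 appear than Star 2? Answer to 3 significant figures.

Magnitude difference = -8.3
Flux ratio = 10^(−0.4 Δm) = 10^(−0.4 × -8.3) = 10^3.320 = 2089

2090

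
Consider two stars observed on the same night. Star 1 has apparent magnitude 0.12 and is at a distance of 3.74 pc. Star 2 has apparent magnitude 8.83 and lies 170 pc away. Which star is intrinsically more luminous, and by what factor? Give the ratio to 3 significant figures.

Star 1: M = m − 5 log₁₀ d + 5 = 0.12 − 5·0.5729 + 5 = 2.256
Star 2: M = m − 5 log₁₀ d + 5 = 8.83 − 5·2.2304 + 5 = 2.678
ΔM = M_1 − M_2 = 2.256 − (2.678) = -0.422; smaller M is more luminous → Star 1.
L ratio = 10^(0.4 |ΔM|) = 10^0.169 = 1.475

Star 1 is more luminous, by a factor of 1.48.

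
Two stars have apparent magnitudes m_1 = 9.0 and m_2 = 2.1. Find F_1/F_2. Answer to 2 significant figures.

Magnitude difference = 6.9
Flux ratio = 10^(−0.4 Δm) = 10^(−0.4 × 6.9) = 10^-2.760 = 1.738×10^-3

F_1/F_2 ≈ 1.7×10^-3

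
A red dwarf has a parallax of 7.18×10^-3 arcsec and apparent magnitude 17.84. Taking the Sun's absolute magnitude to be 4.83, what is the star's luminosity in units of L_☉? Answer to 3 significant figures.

L/L_☉ ≈ 1.21×10^-3

d = 1/p = 1/7.18×10^-3″ = 139.3 pc
M = m − 5 log₁₀ d + 5 = 17.84 − 5·2.1439 + 5 = 12.121
M − M_☉ = 12.121 − 4.83 = 7.291
L/L_☉ = 10^(−0.4 × 7.291) = 1.213×10^-3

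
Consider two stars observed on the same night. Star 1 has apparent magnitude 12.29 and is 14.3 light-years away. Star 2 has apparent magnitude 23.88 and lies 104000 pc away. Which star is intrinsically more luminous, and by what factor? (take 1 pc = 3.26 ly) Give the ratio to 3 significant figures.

Star 2 is more luminous, by a factor of 13000.

Star 1: d = 14.3 ly / 3.26 = 4.387 pc
Star 1: M = m − 5 log₁₀ d + 5 = 12.29 − 5·0.6421 + 5 = 14.079
Star 2: M = m − 5 log₁₀ d + 5 = 23.88 − 5·5.0170 + 5 = 3.795
ΔM = M_1 − M_2 = 14.079 − (3.795) = 10.285; smaller M is more luminous → Star 2.
L ratio = 10^(0.4 |ΔM|) = 10^4.114 = 13000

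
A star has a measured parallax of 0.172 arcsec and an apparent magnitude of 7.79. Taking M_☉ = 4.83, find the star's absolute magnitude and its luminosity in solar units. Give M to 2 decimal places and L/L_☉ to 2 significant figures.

d = 1/p = 1/0.172″ = 5.814 pc
M = m − 5 log₁₀ d + 5 = 7.79 − 5·0.7645 + 5 = 8.968
M − M_☉ = 8.968 − 4.83 = 4.138
L/L_☉ = 10^(−0.4 × 4.138) = 0.02213

M ≈ 8.97; L/L_☉ ≈ 0.022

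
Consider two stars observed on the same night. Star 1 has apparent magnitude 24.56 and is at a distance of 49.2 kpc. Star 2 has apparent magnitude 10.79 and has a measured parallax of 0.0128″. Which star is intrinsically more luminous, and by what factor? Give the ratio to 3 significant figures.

Star 1: d = 49.2 kpc = 49200 pc
Star 1: M = m − 5 log₁₀ d + 5 = 24.56 − 5·4.6920 + 5 = 6.100
Star 2: d = 1/p = 1/0.0128″ = 78.12 pc
Star 2: M = m − 5 log₁₀ d + 5 = 10.79 − 5·1.8928 + 5 = 6.326
ΔM = M_1 − M_2 = 6.100 − (6.326) = -0.226; smaller M is more luminous → Star 1.
L ratio = 10^(0.4 |ΔM|) = 10^0.090 = 1.231

Star 1 is more luminous, by a factor of 1.23.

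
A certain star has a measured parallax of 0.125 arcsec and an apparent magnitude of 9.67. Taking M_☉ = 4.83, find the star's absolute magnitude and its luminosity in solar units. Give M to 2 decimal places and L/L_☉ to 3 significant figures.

M ≈ 10.15; L/L_☉ ≈ 7.42×10^-3

d = 1/p = 1/0.125″ = 8.000 pc
M = m − 5 log₁₀ d + 5 = 9.67 − 5·0.9031 + 5 = 10.155
M − M_☉ = 10.155 − 4.83 = 5.325
L/L_☉ = 10^(−0.4 × 5.325) = 7.416×10^-3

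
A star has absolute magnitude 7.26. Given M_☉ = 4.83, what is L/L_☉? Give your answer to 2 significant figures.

L/L_☉ ≈ 0.11

M − M_☉ = 7.26 − 4.83 = 2.430
L/L_☉ = 10^(−0.4 (M − M_☉)) = 10^-0.972 = 0.1067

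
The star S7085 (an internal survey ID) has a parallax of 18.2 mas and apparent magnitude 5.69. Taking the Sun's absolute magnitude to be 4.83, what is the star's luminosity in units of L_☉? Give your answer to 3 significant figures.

d = 1/p = 1000/18.2 mas = 54.95 pc
M = m − 5 log₁₀ d + 5 = 5.69 − 5·1.7399 + 5 = 1.990
M − M_☉ = 1.990 − 4.83 = -2.840
L/L_☉ = 10^(−0.4 × -2.840) = 13.67

L/L_☉ ≈ 13.7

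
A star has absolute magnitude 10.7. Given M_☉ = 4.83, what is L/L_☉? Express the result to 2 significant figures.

L/L_☉ ≈ 4.5×10^-3

M − M_☉ = 10.7 − 4.83 = 5.870
L/L_☉ = 10^(−0.4 (M − M_☉)) = 10^-2.348 = 4.487×10^-3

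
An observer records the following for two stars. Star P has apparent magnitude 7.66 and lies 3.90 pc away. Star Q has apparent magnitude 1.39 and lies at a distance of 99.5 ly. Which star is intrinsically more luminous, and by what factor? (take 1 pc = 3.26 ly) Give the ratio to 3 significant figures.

Star Q is more luminous, by a factor of 19700.

Star P: M = m − 5 log₁₀ d + 5 = 7.66 − 5·0.5911 + 5 = 9.705
Star Q: d = 99.5 ly / 3.26 = 30.52 pc
Star Q: M = m − 5 log₁₀ d + 5 = 1.39 − 5·1.4846 + 5 = -1.033
ΔM = M_P − M_Q = 9.705 − (-1.033) = 10.738; smaller M is more luminous → Star Q.
L ratio = 10^(0.4 |ΔM|) = 10^4.295 = 19730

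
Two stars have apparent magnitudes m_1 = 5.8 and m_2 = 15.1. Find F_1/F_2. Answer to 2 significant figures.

F_1/F_2 ≈ 5200

Magnitude difference = -9.3
Flux ratio = 10^(−0.4 Δm) = 10^(−0.4 × -9.3) = 10^3.720 = 5248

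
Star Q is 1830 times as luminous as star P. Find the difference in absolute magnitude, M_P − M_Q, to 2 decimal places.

M_P − M_Q ≈ 8.16

Pogson: ΔM = −2.5 log₁₀(ratio) = −2.5 log₁₀(1830) = −2.5 × 3.2625 = -8.156
Star Q is brighter so has the smaller magnitude: M_P − M_Q is positive.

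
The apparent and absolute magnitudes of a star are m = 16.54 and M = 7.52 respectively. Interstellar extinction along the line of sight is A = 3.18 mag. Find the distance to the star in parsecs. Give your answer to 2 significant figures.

m − M = 5 log₁₀(d/10 pc) + A  ⇒  16.54 − (7.52) − 3.18 = 5 log₁₀(d/10)
5.840 = 5 log₁₀(d/10)
log₁₀ d = (m − M − A)/5 + 1 = 2.1680
d = 10^2.1680 = 147.2 pc

d ≈ 150 pc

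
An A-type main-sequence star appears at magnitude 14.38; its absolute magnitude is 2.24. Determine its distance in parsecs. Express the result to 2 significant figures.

d ≈ 2700 pc

Distance modulus: m − M = 14.38 − (2.24) = 12.140
m − M = 5 log₁₀ d − 5
log₁₀ d = (m − M)/5 + 1 = 3.4280
d = 10^3.4280 = 2679 pc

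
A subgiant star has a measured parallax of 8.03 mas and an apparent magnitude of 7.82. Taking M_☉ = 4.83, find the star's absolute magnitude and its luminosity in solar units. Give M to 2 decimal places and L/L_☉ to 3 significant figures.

d = 1/p = 1000/8.03 mas = 124.5 pc
M = m − 5 log₁₀ d + 5 = 7.82 − 5·2.0953 + 5 = 2.344
M − M_☉ = 2.344 − 4.83 = -2.486
L/L_☉ = 10^(−0.4 × -2.486) = 9.876

M ≈ 2.34; L/L_☉ ≈ 9.88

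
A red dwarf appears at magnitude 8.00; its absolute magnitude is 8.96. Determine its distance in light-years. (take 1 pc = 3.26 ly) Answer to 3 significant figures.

d ≈ 21.0 ly

Distance modulus: m − M = 8.00 − (8.96) = -0.960
m − M = 5 log₁₀ d − 5
log₁₀ d = (m − M)/5 + 1 = 0.8080
d = 10^0.8080 = 6.427 pc
= 20.95 ly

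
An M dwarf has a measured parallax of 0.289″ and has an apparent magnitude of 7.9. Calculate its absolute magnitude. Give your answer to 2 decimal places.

M ≈ 10.20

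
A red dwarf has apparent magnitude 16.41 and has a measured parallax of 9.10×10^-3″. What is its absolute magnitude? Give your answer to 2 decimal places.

M ≈ 11.21

d = 1/p = 1/9.10×10^-3″ = 109.9 pc
5 log₁₀(d/10 pc) = 5 log₁₀(109.9) − 5 = 5.205
M = m − 5 log₁₀(d/10) = 16.41 − 5.205 = 11.205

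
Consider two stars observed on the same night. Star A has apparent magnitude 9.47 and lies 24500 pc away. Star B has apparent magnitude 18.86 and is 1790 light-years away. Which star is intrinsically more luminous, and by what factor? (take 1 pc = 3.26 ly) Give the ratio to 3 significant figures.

Star A is more luminous, by a factor of 1.14×10^7.

Star A: M = m − 5 log₁₀ d + 5 = 9.47 − 5·4.3892 + 5 = -7.476
Star B: d = 1790 ly / 3.26 = 549.1 pc
Star B: M = m − 5 log₁₀ d + 5 = 18.86 − 5·2.7396 + 5 = 10.162
ΔM = M_A − M_B = -7.476 − (10.162) = -17.638; smaller M is more luminous → Star A.
L ratio = 10^(0.4 |ΔM|) = 10^7.055 = 1.135×10^7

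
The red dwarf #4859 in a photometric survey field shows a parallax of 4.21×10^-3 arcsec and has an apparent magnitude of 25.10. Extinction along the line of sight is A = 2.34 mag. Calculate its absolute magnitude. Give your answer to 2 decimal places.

d = 1/p = 1/4.21×10^-3″ = 237.5 pc
5 log₁₀(d/10 pc) = 5 log₁₀(237.5) − 5 = 6.879
M = m − 5 log₁₀(d/10) − A = 25.10 − 6.879 − 2.34 = 15.881

M ≈ 15.88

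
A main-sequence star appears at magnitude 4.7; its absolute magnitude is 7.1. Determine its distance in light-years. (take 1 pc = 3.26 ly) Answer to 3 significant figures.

d ≈ 10.8 ly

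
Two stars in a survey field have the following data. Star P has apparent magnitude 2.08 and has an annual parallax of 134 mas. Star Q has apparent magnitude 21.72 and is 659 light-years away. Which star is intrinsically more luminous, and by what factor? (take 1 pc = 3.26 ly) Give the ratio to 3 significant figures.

Star P: p = 134 mas = 0.134″ → d = 1/p = 7.463 pc
Star P: M = m − 5 log₁₀ d + 5 = 2.08 − 5·0.8729 + 5 = 2.716
Star Q: d = 659 ly / 3.26 = 202.1 pc
Star Q: M = m − 5 log₁₀ d + 5 = 21.72 − 5·2.3057 + 5 = 15.192
ΔM = M_P − M_Q = 2.716 − (15.192) = -12.476; smaller M is more luminous → Star P.
L ratio = 10^(0.4 |ΔM|) = 10^4.990 = 97830

Star P is more luminous, by a factor of 97800.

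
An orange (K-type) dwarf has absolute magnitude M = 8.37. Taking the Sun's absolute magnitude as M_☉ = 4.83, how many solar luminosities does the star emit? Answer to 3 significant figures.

L/L_☉ ≈ 0.0384

M − M_☉ = 8.37 − 4.83 = 3.540
L/L_☉ = 10^(−0.4 (M − M_☉)) = 10^-1.416 = 0.03837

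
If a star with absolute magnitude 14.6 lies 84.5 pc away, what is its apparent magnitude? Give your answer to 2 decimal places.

m = M + 5 log₁₀ d − 5 = 14.6 + 5·1.9269 − 5 = 19.234

m ≈ 19.23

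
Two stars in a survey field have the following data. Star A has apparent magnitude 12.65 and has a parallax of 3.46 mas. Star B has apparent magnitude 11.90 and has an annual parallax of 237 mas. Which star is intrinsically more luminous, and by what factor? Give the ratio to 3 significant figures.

Star A: p = 3.46 mas = 3.46×10^-3″ → d = 1/p = 289.0 pc
Star A: M = m − 5 log₁₀ d + 5 = 12.65 − 5·2.4609 + 5 = 5.345
Star B: p = 237 mas = 0.237″ → d = 1/p = 4.219 pc
Star B: M = m − 5 log₁₀ d + 5 = 11.90 − 5·0.6253 + 5 = 13.774
ΔM = M_A − M_B = 5.345 − (13.774) = -8.428; smaller M is more luminous → Star A.
L ratio = 10^(0.4 |ΔM|) = 10^3.371 = 2351

Star A is more luminous, by a factor of 2350.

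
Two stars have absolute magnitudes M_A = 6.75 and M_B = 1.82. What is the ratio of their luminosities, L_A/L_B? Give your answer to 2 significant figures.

ΔM = M_A − M_B = 4.93
L_A/L_B = 10^(−0.4 ΔM) = 10^-1.972 = 0.01067

L_A/L_B ≈ 0.011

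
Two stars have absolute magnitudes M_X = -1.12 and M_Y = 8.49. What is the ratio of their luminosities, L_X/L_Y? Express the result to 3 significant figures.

L_X/L_Y ≈ 6980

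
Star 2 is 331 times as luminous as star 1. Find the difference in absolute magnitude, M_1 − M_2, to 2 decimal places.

Pogson: ΔM = −2.5 log₁₀(ratio) = −2.5 log₁₀(331) = −2.5 × 2.5198 = -6.300
Star 2 is brighter so has the smaller magnitude: M_1 − M_2 is positive.

M_1 − M_2 ≈ 6.30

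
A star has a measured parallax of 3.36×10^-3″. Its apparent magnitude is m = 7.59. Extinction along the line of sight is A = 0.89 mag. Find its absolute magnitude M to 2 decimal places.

M ≈ -0.67

d = 1/p = 1/3.36×10^-3″ = 297.6 pc
5 log₁₀(d/10 pc) = 5 log₁₀(297.6) − 5 = 7.368
M = m − 5 log₁₀(d/10) − A = 7.59 − 7.368 − 0.89 = -0.668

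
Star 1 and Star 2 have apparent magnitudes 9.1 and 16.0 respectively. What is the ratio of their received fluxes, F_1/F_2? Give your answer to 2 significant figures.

Δm = 9.1 − (16.0) = -6.9
Flux ratio = 10^(−0.4 Δm) = 10^(−0.4 × -6.9) = 10^2.760 = 575.4

F_1/F_2 ≈ 580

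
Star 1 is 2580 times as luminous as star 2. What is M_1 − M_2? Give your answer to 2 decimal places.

Pogson: ΔM = −2.5 log₁₀(ratio) = −2.5 log₁₀(2580) = −2.5 × 3.4116 = -8.529
Star 1 is brighter, so it has the smaller magnitude: the difference is negative.

M_1 − M_2 ≈ -8.53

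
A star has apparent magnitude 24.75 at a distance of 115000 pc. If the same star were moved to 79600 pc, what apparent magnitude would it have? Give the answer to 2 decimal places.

Flux ∝ 1/d², so Δm = 5 log₁₀(d₂/d₁) = 5 log₁₀(79600/115000) = -0.799
m₂ = m₁ + Δm = 24.75 + (-0.799) = 23.951

m ≈ 23.95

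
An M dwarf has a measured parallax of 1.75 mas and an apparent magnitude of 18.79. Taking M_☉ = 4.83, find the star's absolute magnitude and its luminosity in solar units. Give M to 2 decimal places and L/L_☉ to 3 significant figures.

M ≈ 10.01; L/L_☉ ≈ 8.51×10^-3

d = 1/p = 1000/1.75 mas = 571.4 pc
M = m − 5 log₁₀ d + 5 = 18.79 − 5·2.7570 + 5 = 10.005
M − M_☉ = 10.005 − 4.83 = 5.175
L/L_☉ = 10^(−0.4 × 5.175) = 8.510×10^-3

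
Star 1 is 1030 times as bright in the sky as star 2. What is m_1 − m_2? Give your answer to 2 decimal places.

m_1 − m_2 ≈ -7.53

Pogson: Δm = −2.5 log₁₀(ratio) = −2.5 log₁₀(1030) = −2.5 × 3.0128 = -7.532
Star 1 is brighter, so it has the smaller magnitude: the difference is negative.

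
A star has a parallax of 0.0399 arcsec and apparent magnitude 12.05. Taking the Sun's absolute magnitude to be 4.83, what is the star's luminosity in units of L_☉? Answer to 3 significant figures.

L/L_☉ ≈ 8.13×10^-3

d = 1/p = 1/0.0399″ = 25.06 pc
M = m − 5 log₁₀ d + 5 = 12.05 − 5·1.3990 + 5 = 10.055
M − M_☉ = 10.055 − 4.83 = 5.225
L/L_☉ = 10^(−0.4 × 5.225) = 8.129×10^-3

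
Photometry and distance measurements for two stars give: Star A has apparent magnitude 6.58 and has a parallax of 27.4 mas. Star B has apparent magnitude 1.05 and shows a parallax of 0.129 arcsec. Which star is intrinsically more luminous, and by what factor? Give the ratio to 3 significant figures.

Star B is more luminous, by a factor of 7.35.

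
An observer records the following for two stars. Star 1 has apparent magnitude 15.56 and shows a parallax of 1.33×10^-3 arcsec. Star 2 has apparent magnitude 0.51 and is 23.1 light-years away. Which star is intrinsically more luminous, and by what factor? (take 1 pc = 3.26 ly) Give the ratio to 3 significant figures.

Star 2 is more luminous, by a factor of 93.0.

Star 1: d = 1/p = 1/1.33×10^-3″ = 751.9 pc
Star 1: M = m − 5 log₁₀ d + 5 = 15.56 − 5·2.8761 + 5 = 6.179
Star 2: d = 23.1 ly / 3.26 = 7.086 pc
Star 2: M = m − 5 log₁₀ d + 5 = 0.51 − 5·0.8504 + 5 = 1.258
ΔM = M_1 − M_2 = 6.179 − (1.258) = 4.921; smaller M is more luminous → Star 2.
L ratio = 10^(0.4 |ΔM|) = 10^1.968 = 93.00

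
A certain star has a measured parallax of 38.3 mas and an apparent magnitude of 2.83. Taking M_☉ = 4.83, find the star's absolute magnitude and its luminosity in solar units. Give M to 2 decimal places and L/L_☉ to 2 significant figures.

M ≈ 0.75; L/L_☉ ≈ 43

d = 1/p = 1000/38.3 mas = 26.11 pc
M = m − 5 log₁₀ d + 5 = 2.83 − 5·1.4168 + 5 = 0.746
M − M_☉ = 0.746 − 4.83 = -4.084
L/L_☉ = 10^(−0.4 × -4.084) = 43.01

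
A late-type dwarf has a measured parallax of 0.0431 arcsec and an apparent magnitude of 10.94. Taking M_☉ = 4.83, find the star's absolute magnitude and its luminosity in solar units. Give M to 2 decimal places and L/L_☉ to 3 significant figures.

M ≈ 9.11; L/L_☉ ≈ 0.0194

d = 1/p = 1/0.0431″ = 23.20 pc
M = m − 5 log₁₀ d + 5 = 10.94 − 5·1.3655 + 5 = 9.112
M − M_☉ = 9.112 − 4.83 = 4.282
L/L_☉ = 10^(−0.4 × 4.282) = 0.01937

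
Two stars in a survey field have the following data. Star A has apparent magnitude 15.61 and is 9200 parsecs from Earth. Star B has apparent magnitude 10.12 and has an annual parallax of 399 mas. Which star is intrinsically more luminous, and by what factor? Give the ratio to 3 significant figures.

Star A: M = m − 5 log₁₀ d + 5 = 15.61 − 5·3.9638 + 5 = 0.791
Star B: p = 399 mas = 0.399″ → d = 1/p = 2.506 pc
Star B: M = m − 5 log₁₀ d + 5 = 10.12 − 5·0.3990 + 5 = 13.125
ΔM = M_A − M_B = 0.791 − (13.125) = -12.334; smaller M is more luminous → Star A.
L ratio = 10^(0.4 |ΔM|) = 10^4.934 = 85810

Star A is more luminous, by a factor of 85800.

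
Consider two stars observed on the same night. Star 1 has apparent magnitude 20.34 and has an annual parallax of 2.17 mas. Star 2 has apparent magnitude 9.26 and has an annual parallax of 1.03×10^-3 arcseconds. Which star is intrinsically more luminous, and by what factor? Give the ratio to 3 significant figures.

Star 2 is more luminous, by a factor of 120000.

Star 1: p = 2.17 mas = 2.17×10^-3″ → d = 1/p = 460.8 pc
Star 1: M = m − 5 log₁₀ d + 5 = 20.34 − 5·2.6635 + 5 = 12.022
Star 2: d = 1/p = 1/1.03×10^-3″ = 970.9 pc
Star 2: M = m − 5 log₁₀ d + 5 = 9.26 − 5·2.9872 + 5 = -0.676
ΔM = M_1 − M_2 = 12.022 − (-0.676) = 12.698; smaller M is more luminous → Star 2.
L ratio = 10^(0.4 |ΔM|) = 10^5.079 = 120000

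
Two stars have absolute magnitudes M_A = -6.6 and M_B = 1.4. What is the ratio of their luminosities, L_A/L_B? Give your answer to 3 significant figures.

ΔM = M_A − M_B = -8.0
L_A/L_B = 10^(−0.4 ΔM) = 10^3.200 = 1585

L_A/L_B ≈ 1580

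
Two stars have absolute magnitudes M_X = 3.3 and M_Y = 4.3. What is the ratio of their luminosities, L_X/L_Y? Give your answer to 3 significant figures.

L_X/L_Y ≈ 2.51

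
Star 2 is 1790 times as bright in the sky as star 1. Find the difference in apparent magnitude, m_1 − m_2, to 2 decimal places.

m_1 − m_2 ≈ 8.13

Pogson: Δm = −2.5 log₁₀(ratio) = −2.5 log₁₀(1790) = −2.5 × 3.2529 = -8.132
Star 2 is brighter so has the smaller magnitude: m_1 − m_2 is positive.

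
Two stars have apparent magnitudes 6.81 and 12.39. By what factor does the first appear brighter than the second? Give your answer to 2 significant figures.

170

Δm = 6.81 − (12.39) = -5.58
Flux ratio = 10^(−0.4 Δm) = 10^(−0.4 × -5.58) = 10^2.232 = 170.6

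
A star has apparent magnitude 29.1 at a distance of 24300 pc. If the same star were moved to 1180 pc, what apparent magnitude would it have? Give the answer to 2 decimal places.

m ≈ 22.53

Flux ∝ 1/d², so Δm = 5 log₁₀(d₂/d₁) = 5 log₁₀(1180/24300) = -6.569
m₂ = m₁ + Δm = 29.1 + (-6.569) = 22.531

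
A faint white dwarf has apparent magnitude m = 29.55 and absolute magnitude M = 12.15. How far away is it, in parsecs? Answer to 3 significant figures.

μ = m − M = 17.400
m − M = 5 log₁₀ d − 5
log₁₀ d = (m − M)/5 + 1 = 4.4800
d = 10^4.4800 = 30200 pc

d ≈ 30200 pc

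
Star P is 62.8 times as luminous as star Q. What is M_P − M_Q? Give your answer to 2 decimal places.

M_P − M_Q ≈ -4.49

Pogson: ΔM = −2.5 log₁₀(ratio) = −2.5 log₁₀(62.8) = −2.5 × 1.7980 = -4.495
Star P is brighter, so it has the smaller magnitude: the difference is negative.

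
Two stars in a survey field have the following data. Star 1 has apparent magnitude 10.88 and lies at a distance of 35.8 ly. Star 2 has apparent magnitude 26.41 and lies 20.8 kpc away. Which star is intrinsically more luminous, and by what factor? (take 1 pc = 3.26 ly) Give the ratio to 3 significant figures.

Star 1: d = 35.8 ly / 3.26 = 10.98 pc
Star 1: M = m − 5 log₁₀ d + 5 = 10.88 − 5·1.0407 + 5 = 10.677
Star 2: d = 20.8 kpc = 20800 pc
Star 2: M = m − 5 log₁₀ d + 5 = 26.41 − 5·4.3181 + 5 = 9.820
ΔM = M_1 − M_2 = 10.677 − (9.820) = 0.857; smaller M is more luminous → Star 2.
L ratio = 10^(0.4 |ΔM|) = 10^0.343 = 2.202

Star 2 is more luminous, by a factor of 2.20.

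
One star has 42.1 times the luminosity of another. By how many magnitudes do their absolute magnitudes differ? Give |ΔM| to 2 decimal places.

Pogson: ΔM = −2.5 log₁₀(ratio) = −2.5 log₁₀(42.1) = −2.5 × 1.6243 = -4.061

|ΔM| ≈ 4.06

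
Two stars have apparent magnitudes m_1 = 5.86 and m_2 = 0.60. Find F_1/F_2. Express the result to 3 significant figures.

Δm = 5.86 − (0.60) = 5.26
Flux ratio = 10^(−0.4 Δm) = 10^(−0.4 × 5.26) = 10^-2.104 = 7.870×10^-3

F_1/F_2 ≈ 7.87×10^-3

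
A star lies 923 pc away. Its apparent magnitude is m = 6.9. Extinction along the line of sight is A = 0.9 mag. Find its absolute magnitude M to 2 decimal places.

M ≈ -3.83

5 log₁₀(d/10 pc) = 5 log₁₀(923.0) − 5 = 9.826
M = m − 5 log₁₀(d/10) − A = 6.9 − 9.826 − 0.9 = -3.826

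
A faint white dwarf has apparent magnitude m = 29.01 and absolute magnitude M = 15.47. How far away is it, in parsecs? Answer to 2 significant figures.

Distance modulus: m − M = 29.01 − (15.47) = 13.540
m − M = 5 log₁₀ d − 5
log₁₀ d = (m − M)/5 + 1 = 3.7080
d = 10^3.7080 = 5105 pc

d ≈ 5100 pc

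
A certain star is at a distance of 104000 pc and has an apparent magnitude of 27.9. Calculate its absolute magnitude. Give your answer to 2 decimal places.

5 log₁₀(d/10 pc) = 5 log₁₀(104000) − 5 = 20.085
M = m − 5 log₁₀(d/10) = 27.9 − 20.085 = 7.815

M ≈ 7.81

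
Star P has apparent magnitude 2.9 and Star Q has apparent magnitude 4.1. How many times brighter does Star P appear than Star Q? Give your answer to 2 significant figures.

Magnitude difference = -1.2
Flux ratio = 10^(−0.4 Δm) = 10^(−0.4 × -1.2) = 10^0.480 = 3.020

3.0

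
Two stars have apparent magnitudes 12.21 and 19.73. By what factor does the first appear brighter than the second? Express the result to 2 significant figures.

1000

Magnitude difference = -7.52
Flux ratio = 10^(−0.4 Δm) = 10^(−0.4 × -7.52) = 10^3.008 = 1019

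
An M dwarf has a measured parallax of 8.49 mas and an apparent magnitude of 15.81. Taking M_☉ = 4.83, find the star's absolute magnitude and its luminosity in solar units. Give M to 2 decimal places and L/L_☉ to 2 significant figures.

M ≈ 10.45; L/L_☉ ≈ 5.6×10^-3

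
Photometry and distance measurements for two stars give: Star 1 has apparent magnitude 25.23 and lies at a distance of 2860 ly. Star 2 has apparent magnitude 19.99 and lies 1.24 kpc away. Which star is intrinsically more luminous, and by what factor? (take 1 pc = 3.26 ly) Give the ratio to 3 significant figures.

Star 1: d = 2860 ly / 3.26 = 877.3 pc
Star 1: M = m − 5 log₁₀ d + 5 = 25.23 − 5·2.9431 + 5 = 15.514
Star 2: d = 1.24 kpc = 1240 pc
Star 2: M = m − 5 log₁₀ d + 5 = 19.99 − 5·3.0934 + 5 = 9.523
ΔM = M_1 − M_2 = 15.514 − (9.523) = 5.991; smaller M is more luminous → Star 2.
L ratio = 10^(0.4 |ΔM|) = 10^2.397 = 249.2

Star 2 is more luminous, by a factor of 249.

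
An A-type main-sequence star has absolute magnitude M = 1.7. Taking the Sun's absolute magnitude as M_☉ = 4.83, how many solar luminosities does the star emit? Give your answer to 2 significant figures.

L/L_☉ ≈ 18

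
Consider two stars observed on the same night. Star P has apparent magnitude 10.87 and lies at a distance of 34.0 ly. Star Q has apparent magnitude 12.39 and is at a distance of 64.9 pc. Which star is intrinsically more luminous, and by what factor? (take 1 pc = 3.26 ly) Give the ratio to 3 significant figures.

Star P: d = 34.0 ly / 3.26 = 10.43 pc
Star P: M = m − 5 log₁₀ d + 5 = 10.87 − 5·1.0183 + 5 = 10.779
Star Q: M = m − 5 log₁₀ d + 5 = 12.39 − 5·1.8122 + 5 = 8.329
ΔM = M_P − M_Q = 10.779 − (8.329) = 2.450; smaller M is more luminous → Star Q.
L ratio = 10^(0.4 |ΔM|) = 10^0.980 = 9.549

Star Q is more luminous, by a factor of 9.55.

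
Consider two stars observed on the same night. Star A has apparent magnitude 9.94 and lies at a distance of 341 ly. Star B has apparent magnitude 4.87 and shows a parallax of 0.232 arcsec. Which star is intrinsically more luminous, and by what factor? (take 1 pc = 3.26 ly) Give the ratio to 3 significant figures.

Star A is more luminous, by a factor of 5.52.

Star A: d = 341 ly / 3.26 = 104.6 pc
Star A: M = m − 5 log₁₀ d + 5 = 9.94 − 5·2.0195 + 5 = 4.842
Star B: d = 1/p = 1/0.232″ = 4.310 pc
Star B: M = m − 5 log₁₀ d + 5 = 4.87 − 5·0.6345 + 5 = 6.697
ΔM = M_A − M_B = 4.842 − (6.697) = -1.855; smaller M is more luminous → Star A.
L ratio = 10^(0.4 |ΔM|) = 10^0.742 = 5.521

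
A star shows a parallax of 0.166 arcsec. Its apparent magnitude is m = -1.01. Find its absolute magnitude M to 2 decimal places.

d = 1/p = 1/0.166″ = 6.024 pc
5 log₁₀(d/10 pc) = 5 log₁₀(6.024) − 5 = -1.101
M = m − 5 log₁₀(d/10) = -1.01 + 1.101 = 0.091

M ≈ 0.09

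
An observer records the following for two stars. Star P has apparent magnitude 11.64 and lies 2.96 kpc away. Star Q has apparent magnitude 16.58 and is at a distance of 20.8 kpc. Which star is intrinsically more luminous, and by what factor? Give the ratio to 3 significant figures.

Star P: d = 2.96 kpc = 2960 pc
Star P: M = m − 5 log₁₀ d + 5 = 11.64 − 5·3.4713 + 5 = -0.716
Star Q: d = 20.8 kpc = 20800 pc
Star Q: M = m − 5 log₁₀ d + 5 = 16.58 − 5·4.3181 + 5 = -0.010
ΔM = M_P − M_Q = -0.716 − (-0.010) = -0.706; smaller M is more luminous → Star P.
L ratio = 10^(0.4 |ΔM|) = 10^0.282 = 1.916

Star P is more luminous, by a factor of 1.92.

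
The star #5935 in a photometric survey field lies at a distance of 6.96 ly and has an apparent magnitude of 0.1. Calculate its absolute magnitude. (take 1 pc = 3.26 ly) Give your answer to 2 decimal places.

d = 6.96 ly / 3.26 = 2.135 pc
5 log₁₀(d/10 pc) = 5 log₁₀(2.135) − 5 = -3.353
M = m − 5 log₁₀(d/10) = 0.1 + 3.353 = 3.453

M ≈ 3.45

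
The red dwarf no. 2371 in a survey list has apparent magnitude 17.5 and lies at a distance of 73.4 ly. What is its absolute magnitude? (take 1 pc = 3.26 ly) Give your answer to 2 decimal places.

M ≈ 15.74

d = 73.4 ly / 3.26 = 22.52 pc
5 log₁₀(d/10 pc) = 5 log₁₀(22.52) − 5 = 1.762
M = m − 5 log₁₀(d/10) = 17.5 − 1.762 = 15.738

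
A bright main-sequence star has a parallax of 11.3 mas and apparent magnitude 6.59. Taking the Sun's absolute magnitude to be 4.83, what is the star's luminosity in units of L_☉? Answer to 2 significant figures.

L/L_☉ ≈ 15

d = 1/p = 1000/11.3 mas = 88.50 pc
M = m − 5 log₁₀ d + 5 = 6.59 − 5·1.9469 + 5 = 1.855
M − M_☉ = 1.855 − 4.83 = -2.975
L/L_☉ = 10^(−0.4 × -2.975) = 15.48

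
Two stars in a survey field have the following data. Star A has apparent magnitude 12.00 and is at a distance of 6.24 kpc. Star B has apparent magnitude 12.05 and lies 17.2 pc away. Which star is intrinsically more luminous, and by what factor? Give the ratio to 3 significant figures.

Star A is more luminous, by a factor of 138000.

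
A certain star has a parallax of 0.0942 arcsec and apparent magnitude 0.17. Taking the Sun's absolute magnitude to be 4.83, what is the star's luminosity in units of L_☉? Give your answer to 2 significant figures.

d = 1/p = 1/0.0942″ = 10.62 pc
M = m − 5 log₁₀ d + 5 = 0.17 − 5·1.0259 + 5 = 0.040
M − M_☉ = 0.040 − 4.83 = -4.790
L/L_☉ = 10^(−0.4 × -4.790) = 82.39

L/L_☉ ≈ 82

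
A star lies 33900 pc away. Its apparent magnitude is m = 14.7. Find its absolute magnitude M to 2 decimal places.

M ≈ -2.95

5 log₁₀(d/10 pc) = 5 log₁₀(33900) − 5 = 17.651
M = m − 5 log₁₀(d/10) = 14.7 − 17.651 = -2.951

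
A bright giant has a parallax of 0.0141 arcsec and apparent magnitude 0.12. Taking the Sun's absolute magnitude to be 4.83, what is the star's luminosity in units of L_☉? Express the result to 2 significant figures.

L/L_☉ ≈ 3900

d = 1/p = 1/0.0141″ = 70.92 pc
M = m − 5 log₁₀ d + 5 = 0.12 − 5·1.8508 + 5 = -4.134
M − M_☉ = -4.134 − 4.83 = -8.964
L/L_☉ = 10^(−0.4 × -8.964) = 3851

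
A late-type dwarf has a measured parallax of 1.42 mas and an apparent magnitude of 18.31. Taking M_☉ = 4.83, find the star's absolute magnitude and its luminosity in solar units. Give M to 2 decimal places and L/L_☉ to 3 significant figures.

M ≈ 9.07; L/L_☉ ≈ 0.0201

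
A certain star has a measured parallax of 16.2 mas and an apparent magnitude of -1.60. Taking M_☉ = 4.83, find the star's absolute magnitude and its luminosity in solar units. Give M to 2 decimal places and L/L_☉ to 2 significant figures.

M ≈ -5.55; L/L_☉ ≈ 14000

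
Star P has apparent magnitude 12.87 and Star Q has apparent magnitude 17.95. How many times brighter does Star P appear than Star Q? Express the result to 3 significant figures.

108

Magnitude difference = -5.08
Flux ratio = 10^(−0.4 Δm) = 10^(−0.4 × -5.08) = 10^2.032 = 107.6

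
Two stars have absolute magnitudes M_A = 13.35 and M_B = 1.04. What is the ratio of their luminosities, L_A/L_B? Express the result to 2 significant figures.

ΔM = M_A − M_B = 12.31
L_A/L_B = 10^(−0.4 ΔM) = 10^-4.924 = 1.191×10^-5

L_A/L_B ≈ 1.2×10^-5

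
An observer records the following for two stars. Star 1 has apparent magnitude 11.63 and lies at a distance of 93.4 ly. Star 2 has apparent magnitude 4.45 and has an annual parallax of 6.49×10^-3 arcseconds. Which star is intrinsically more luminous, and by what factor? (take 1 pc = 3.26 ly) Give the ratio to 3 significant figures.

Star 2 is more luminous, by a factor of 21500.

Star 1: d = 93.4 ly / 3.26 = 28.65 pc
Star 1: M = m − 5 log₁₀ d + 5 = 11.63 − 5·1.4571 + 5 = 9.344
Star 2: d = 1/p = 1/6.49×10^-3″ = 154.1 pc
Star 2: M = m − 5 log₁₀ d + 5 = 4.45 − 5·2.1878 + 5 = -1.489
ΔM = M_1 − M_2 = 9.344 − (-1.489) = 10.833; smaller M is more luminous → Star 2.
L ratio = 10^(0.4 |ΔM|) = 10^4.333 = 21540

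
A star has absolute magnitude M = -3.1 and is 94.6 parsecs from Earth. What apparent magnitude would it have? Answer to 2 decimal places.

m ≈ 1.78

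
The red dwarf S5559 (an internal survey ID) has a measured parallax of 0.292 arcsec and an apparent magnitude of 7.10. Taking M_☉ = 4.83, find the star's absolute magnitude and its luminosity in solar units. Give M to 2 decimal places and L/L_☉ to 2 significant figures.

d = 1/p = 1/0.292″ = 3.425 pc
M = m − 5 log₁₀ d + 5 = 7.10 − 5·0.5346 + 5 = 9.427
M − M_☉ = 9.427 − 4.83 = 4.597
L/L_☉ = 10^(−0.4 × 4.597) = 0.01450

M ≈ 9.43; L/L_☉ ≈ 0.014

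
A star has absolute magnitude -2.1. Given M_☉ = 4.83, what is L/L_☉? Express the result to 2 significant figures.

L/L_☉ ≈ 590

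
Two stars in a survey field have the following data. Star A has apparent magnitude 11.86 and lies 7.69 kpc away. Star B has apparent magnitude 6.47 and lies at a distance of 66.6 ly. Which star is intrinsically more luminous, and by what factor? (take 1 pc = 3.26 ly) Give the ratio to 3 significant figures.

Star A: d = 7.69 kpc = 7690 pc
Star A: M = m − 5 log₁₀ d + 5 = 11.86 − 5·3.8859 + 5 = -2.570
Star B: d = 66.6 ly / 3.26 = 20.43 pc
Star B: M = m − 5 log₁₀ d + 5 = 6.47 − 5·1.3103 + 5 = 4.919
ΔM = M_A − M_B = -2.570 − (4.919) = -7.488; smaller M is more luminous → Star A.
L ratio = 10^(0.4 |ΔM|) = 10^2.995 = 989.3

Star A is more luminous, by a factor of 989.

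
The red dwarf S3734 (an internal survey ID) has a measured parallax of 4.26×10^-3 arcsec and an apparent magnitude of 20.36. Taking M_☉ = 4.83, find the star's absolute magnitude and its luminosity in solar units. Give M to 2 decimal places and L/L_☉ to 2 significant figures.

M ≈ 13.51; L/L_☉ ≈ 3.4×10^-4

d = 1/p = 1/4.26×10^-3″ = 234.7 pc
M = m − 5 log₁₀ d + 5 = 20.36 − 5·2.3706 + 5 = 13.507
M − M_☉ = 13.507 − 4.83 = 8.677
L/L_☉ = 10^(−0.4 × 8.677) = 3.382×10^-4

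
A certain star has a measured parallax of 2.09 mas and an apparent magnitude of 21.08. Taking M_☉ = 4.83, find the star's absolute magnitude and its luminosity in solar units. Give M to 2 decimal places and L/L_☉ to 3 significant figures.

M ≈ 12.68; L/L_☉ ≈ 7.24×10^-4

d = 1/p = 1000/2.09 mas = 478.5 pc
M = m − 5 log₁₀ d + 5 = 21.08 − 5·2.6799 + 5 = 12.681
M − M_☉ = 12.681 − 4.83 = 7.851
L/L_☉ = 10^(−0.4 × 7.851) = 7.239×10^-4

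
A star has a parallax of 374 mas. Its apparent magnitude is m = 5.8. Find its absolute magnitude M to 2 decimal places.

p = 374 mas = 0.374″ → d = 1/p = 2.674 pc
5 log₁₀(d/10 pc) = 5 log₁₀(2.674) − 5 = -2.864
M = m − 5 log₁₀(d/10) = 5.8 + 2.864 = 8.664

M ≈ 8.66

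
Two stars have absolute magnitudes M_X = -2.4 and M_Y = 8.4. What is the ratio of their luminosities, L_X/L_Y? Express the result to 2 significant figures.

ΔM = M_X − M_Y = -10.8
L_X/L_Y = 10^(−0.4 ΔM) = 10^4.320 = 20890

L_X/L_Y ≈ 21000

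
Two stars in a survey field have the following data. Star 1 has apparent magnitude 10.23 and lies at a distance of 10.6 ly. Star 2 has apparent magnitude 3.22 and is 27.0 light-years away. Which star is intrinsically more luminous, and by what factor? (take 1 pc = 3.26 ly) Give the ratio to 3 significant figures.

Star 1: d = 10.6 ly / 3.26 = 3.252 pc
Star 1: M = m − 5 log₁₀ d + 5 = 10.23 − 5·0.5121 + 5 = 12.670
Star 2: d = 27.0 ly / 3.26 = 8.282 pc
Star 2: M = m − 5 log₁₀ d + 5 = 3.22 − 5·0.9181 + 5 = 3.629
ΔM = M_1 − M_2 = 12.670 − (3.629) = 9.040; smaller M is more luminous → Star 2.
L ratio = 10^(0.4 |ΔM|) = 10^3.616 = 4132

Star 2 is more luminous, by a factor of 4130.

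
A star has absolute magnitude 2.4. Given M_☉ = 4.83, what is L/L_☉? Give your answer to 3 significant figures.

L/L_☉ ≈ 9.38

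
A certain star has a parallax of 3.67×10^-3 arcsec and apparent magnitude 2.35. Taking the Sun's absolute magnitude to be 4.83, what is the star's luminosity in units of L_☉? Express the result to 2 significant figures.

L/L_☉ ≈ 7300

d = 1/p = 1/3.67×10^-3″ = 272.5 pc
M = m − 5 log₁₀ d + 5 = 2.35 − 5·2.4353 + 5 = -4.827
M − M_☉ = -4.827 − 4.83 = -9.657
L/L_☉ = 10^(−0.4 × -9.657) = 7289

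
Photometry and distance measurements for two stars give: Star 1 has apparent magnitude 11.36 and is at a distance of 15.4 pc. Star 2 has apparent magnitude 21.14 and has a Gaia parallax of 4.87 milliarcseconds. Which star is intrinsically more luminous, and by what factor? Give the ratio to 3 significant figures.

Star 1: M = m − 5 log₁₀ d + 5 = 11.36 − 5·1.1875 + 5 = 10.422
Star 2: p = 4.87 mas = 4.87×10^-3″ → d = 1/p = 205.3 pc
Star 2: M = m − 5 log₁₀ d + 5 = 21.14 − 5·2.3125 + 5 = 14.578
ΔM = M_1 − M_2 = 10.422 − (14.578) = -4.155; smaller M is more luminous → Star 1.
L ratio = 10^(0.4 |ΔM|) = 10^1.662 = 45.93

Star 1 is more luminous, by a factor of 45.9.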